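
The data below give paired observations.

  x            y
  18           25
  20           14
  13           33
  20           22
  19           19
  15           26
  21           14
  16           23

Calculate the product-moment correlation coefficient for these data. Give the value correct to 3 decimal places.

n = 8, Σx = 142, Σy = 176, Σx² = 2576, Σy² = 4156, Σxy = 3012
nΣxy − ΣxΣy = 24096 − 24992 = -896
nΣx² − (Σx)² = 20608 − 20164 = 444; nΣy² − (Σy)² = 33248 − 30976 = 2272
r = -896 / √(444 × 2272) = -896 / 1004.3744 ≈ -0.892

-0.892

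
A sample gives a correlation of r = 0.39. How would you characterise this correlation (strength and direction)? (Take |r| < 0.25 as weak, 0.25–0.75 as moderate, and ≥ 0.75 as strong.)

r = 0.39 > 0 so the relationship is positive.
|r| = 0.39, which falls in the moderate range.

moderate positive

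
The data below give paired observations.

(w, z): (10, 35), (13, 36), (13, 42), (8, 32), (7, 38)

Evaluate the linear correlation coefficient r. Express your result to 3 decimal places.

n = 5, Σw = 51, Σz = 183, Σw² = 551, Σz² = 6753, Σwz = 1886
nΣwz − ΣwΣz = 9430 − 9333 = 97
nΣw² − (Σw)² = 2755 − 2601 = 154; nΣz² − (Σz)² = 33765 − 33489 = 276
r = 97 / √(154 × 276) = 97 / 206.1650 ≈ 0.470

0.470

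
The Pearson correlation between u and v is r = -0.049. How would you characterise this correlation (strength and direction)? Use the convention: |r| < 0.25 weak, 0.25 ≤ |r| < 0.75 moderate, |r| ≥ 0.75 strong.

r = -0.049 < 0 so the relationship is negative.
|r| = 0.049, which falls in the weak range.

weak negative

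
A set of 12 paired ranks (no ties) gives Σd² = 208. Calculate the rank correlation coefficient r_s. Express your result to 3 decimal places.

0.273

ρ = 1 − 6Σd² / [n(n²−1)] = 1 − 6×208 / (12×143)
  = 1 − 1248/1716 = 1 − 0.7273 ≈ 0.273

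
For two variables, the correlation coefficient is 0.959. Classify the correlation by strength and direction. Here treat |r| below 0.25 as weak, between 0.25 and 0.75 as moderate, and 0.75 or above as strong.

r = 0.959 > 0 so the relationship is positive.
|r| = 0.959, which falls in the strong range.

strong positive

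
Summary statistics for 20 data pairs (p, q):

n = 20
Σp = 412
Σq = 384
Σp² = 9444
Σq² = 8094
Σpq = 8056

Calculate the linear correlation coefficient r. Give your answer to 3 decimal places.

r = (nΣpq − ΣpΣq) / √[(nΣp² − (Σp)²)(nΣq² − (Σq)²)]
Numerator: 20×8056 − 412×384 = 2912
Denominator: √[(188880 − 169744)(161880 − 147456)] = √[19136 × 14424] = 16613.7793
r = 2912 / 16613.7793 ≈ 0.175

0.175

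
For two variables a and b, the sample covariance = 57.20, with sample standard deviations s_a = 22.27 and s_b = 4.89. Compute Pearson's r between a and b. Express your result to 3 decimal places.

r = Cov(a,b) / (s_a · s_b) = 57.20 / (22.27 × 4.89)
  = 57.20 / 108.9003 ≈ 0.525

0.525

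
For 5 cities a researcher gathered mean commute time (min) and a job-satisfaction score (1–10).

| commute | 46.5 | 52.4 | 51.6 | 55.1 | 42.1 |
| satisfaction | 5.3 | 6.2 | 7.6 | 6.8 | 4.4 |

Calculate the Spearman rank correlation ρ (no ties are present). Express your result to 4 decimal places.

0.7000

Rank commute: 2, 4, 3, 5, 1
Rank satisfaction: 2, 3, 5, 4, 1
d = rank(commute) − rank(satisfaction): 0, 1, -2, 1, 0; Σd² = 6
ρ = 1 − 6Σd² / [n(n²−1)] = 1 − 6×6 / (5×24) = 1 − 36/120 ≈ 0.7000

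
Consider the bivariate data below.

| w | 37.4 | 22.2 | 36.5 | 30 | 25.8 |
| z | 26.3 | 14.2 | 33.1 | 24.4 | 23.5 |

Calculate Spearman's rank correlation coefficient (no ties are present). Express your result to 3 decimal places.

Rank w: 5, 1, 4, 3, 2
Rank z: 4, 1, 5, 3, 2
d = rank(w) − rank(z): 1, 0, -1, 0, 0; Σd² = 2
ρ = 1 − 6Σd² / [n(n²−1)] = 1 − 6×2 / (5×24) = 1 − 12/120 ≈ 0.900

0.900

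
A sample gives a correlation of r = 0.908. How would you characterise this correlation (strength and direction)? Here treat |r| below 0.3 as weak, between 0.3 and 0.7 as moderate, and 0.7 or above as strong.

strong positive

r = 0.908 > 0 so the relationship is positive.
|r| = 0.908, which falls in the strong range.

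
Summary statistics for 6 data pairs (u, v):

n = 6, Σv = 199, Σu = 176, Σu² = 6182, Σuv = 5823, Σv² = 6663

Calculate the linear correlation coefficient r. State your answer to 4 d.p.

-0.0566

r = (nΣuv − ΣuΣv) / √[(nΣu² − (Σu)²)(nΣv² − (Σv)²)]
Numerator: 6×5823 − 176×199 = -86
Denominator: √[(37092 − 30976)(39978 − 39601)] = √[6116 × 377] = 1518.4637
r = -86 / 1518.4637 ≈ -0.0566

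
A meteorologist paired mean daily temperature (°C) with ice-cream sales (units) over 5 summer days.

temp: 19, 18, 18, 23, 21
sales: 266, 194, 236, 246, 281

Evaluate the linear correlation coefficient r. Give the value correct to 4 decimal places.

n = 5, Σx = 99, Σy = 1223, Σx² = 1979, Σy² = 303565, Σxy = 24353
nΣxy − ΣxΣy = 121765 − 121077 = 688
nΣx² − (Σx)² = 9895 − 9801 = 94; nΣy² − (Σy)² = 1517825 − 1495729 = 22096
r = 688 / √(94 × 22096) = 688 / 1441.1884 ≈ 0.4774

0.4774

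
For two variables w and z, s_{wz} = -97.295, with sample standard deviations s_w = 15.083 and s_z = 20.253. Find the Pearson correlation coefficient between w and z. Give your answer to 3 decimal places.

r = Cov(w,z) / (s_w · s_z) = -97.295 / (15.083 × 20.253)
  = -97.295 / 305.4760 ≈ -0.319

-0.319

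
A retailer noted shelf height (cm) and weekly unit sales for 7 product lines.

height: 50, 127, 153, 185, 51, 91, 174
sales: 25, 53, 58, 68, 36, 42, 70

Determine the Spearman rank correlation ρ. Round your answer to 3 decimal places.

0.964

Rank height: 1, 4, 5, 7, 2, 3, 6
Rank sales: 1, 4, 5, 6, 2, 3, 7
d = rank(height) − rank(sales): 0, 0, 0, 1, 0, 0, -1; Σd² = 2
ρ = 1 − 6Σd² / [n(n²−1)] = 1 − 6×2 / (7×48) = 1 − 12/336 ≈ 0.964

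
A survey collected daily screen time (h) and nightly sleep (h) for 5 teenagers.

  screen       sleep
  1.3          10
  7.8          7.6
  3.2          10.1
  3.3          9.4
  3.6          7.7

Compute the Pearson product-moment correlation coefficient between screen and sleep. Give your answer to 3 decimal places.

n = 5, Σx = 19.2, Σy = 44.8, Σx² = 96.62, Σy² = 407.42, Σxy = 163.34
nΣxy − ΣxΣy = 816.7 − 860.16 = -43.46
nΣx² − (Σx)² = 483.1 − 368.64 = 114.46; nΣy² − (Σy)² = 2037.1 − 2007.04 = 30.06
r = -43.46 / √(114.46 × 30.06) = -43.46 / 58.6572 ≈ -0.741

-0.741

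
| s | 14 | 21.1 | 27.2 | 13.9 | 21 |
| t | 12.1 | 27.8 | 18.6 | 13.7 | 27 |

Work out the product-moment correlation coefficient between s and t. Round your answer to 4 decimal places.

n = 5, Σs = 97.2, Σt = 99.2, Σs² = 2015.26, Σt² = 2181.9, Σst = 2019.33
nΣst − ΣsΣt = 10096.65 − 9642.24 = 454.41
nΣs² − (Σs)² = 10076.3 − 9447.84 = 628.46; nΣt² − (Σt)² = 10909.5 − 9840.64 = 1068.86
r = 454.41 / √(628.46 × 1068.86) = 454.41 / 819.5949 ≈ 0.5544

0.5544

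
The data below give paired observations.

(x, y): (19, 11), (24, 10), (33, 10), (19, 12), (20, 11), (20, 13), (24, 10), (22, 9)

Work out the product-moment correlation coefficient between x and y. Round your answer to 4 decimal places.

n = 8, Σx = 181, Σy = 86, Σx² = 4247, Σy² = 936, Σxy = 1925
nΣxy − ΣxΣy = 15400 − 15566 = -166
nΣx² − (Σx)² = 33976 − 32761 = 1215; nΣy² − (Σy)² = 7488 − 7396 = 92
r = -166 / √(1215 × 92) = -166 / 334.3352 ≈ -0.4965

-0.4965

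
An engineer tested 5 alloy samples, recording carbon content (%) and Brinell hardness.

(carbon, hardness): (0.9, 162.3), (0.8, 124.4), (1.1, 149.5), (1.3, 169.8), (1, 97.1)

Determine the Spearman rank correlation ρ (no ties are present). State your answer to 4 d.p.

Rank carbon: 2, 1, 4, 5, 3
Rank hardness: 4, 2, 3, 5, 1
d = rank(carbon) − rank(hardness): -2, -1, 1, 0, 2; Σd² = 10
ρ = 1 − 6Σd² / [n(n²−1)] = 1 − 6×10 / (5×24) = 1 − 60/120 ≈ 0.5000

0.5000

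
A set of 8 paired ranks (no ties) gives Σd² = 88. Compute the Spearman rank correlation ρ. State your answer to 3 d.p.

ρ = 1 − 6Σd² / [n(n²−1)] = 1 − 6×88 / (8×63)
  = 1 − 528/504 = 1 − 1.0476 ≈ -0.048

-0.048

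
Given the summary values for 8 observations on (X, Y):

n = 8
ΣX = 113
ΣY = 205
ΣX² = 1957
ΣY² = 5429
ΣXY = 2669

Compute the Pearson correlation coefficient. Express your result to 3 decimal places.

r = (nΣXY − ΣXΣY) / √[(nΣX² − (ΣX)²)(nΣY² − (ΣY)²)]
Numerator: 8×2669 − 113×205 = -1813
Denominator: √[(15656 − 12769)(43432 − 42025)] = √[2887 × 1407] = 2015.4426
r = -1813 / 2015.4426 ≈ -0.900

-0.900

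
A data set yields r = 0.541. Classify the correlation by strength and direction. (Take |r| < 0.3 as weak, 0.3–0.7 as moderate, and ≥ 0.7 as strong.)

moderate positive

r = 0.541 > 0 so the relationship is positive.
|r| = 0.541, which falls in the moderate range.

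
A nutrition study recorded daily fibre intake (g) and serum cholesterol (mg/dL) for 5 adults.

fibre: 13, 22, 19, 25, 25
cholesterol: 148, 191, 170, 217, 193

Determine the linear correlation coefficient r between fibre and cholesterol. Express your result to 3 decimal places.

n = 5, Σx = 104, Σy = 919, Σx² = 2264, Σy² = 171623, Σxy = 19606
nΣxy − ΣxΣy = 98030 − 95576 = 2454
nΣx² − (Σx)² = 11320 − 10816 = 504; nΣy² − (Σy)² = 858115 − 844561 = 13554
r = 2454 / √(504 × 13554) = 2454 / 2613.6595 ≈ 0.939

0.939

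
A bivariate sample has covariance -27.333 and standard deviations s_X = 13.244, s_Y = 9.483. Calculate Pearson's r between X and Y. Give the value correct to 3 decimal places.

r = Cov(X,Y) / (s_X · s_Y) = -27.333 / (13.244 × 9.483)
  = -27.333 / 125.5929 ≈ -0.218

-0.218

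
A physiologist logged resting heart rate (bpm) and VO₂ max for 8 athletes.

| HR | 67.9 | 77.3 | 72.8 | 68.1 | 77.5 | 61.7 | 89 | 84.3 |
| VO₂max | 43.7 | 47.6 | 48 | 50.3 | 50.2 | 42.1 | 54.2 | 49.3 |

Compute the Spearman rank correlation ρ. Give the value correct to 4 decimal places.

Rank HR: 2, 5, 4, 3, 6, 1, 8, 7
Rank VO₂max: 2, 3, 4, 7, 6, 1, 8, 5
d = rank(HR) − rank(VO₂max): 0, 2, 0, -4, 0, 0, 0, 2; Σd² = 24
ρ = 1 − 6Σd² / [n(n²−1)] = 1 − 6×24 / (8×63) = 1 − 144/504 ≈ 0.7143

0.7143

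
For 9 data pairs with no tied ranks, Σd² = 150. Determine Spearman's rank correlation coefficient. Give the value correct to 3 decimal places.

ρ = 1 − 6Σd² / [n(n²−1)] = 1 − 6×150 / (9×80)
  = 1 − 900/720 = 1 − 1.2500 ≈ -0.250

-0.250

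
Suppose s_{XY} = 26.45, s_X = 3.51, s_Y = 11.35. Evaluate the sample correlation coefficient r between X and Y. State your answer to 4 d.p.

r = Cov(X,Y) / (s_X · s_Y) = 26.45 / (3.51 × 11.35)
  = 26.45 / 39.8385 ≈ 0.6639

0.6639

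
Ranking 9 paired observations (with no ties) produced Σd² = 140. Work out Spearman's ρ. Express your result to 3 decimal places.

ρ = 1 − 6Σd² / [n(n²−1)] = 1 − 6×140 / (9×80)
  = 1 − 840/720 = 1 − 1.1667 ≈ -0.167

-0.167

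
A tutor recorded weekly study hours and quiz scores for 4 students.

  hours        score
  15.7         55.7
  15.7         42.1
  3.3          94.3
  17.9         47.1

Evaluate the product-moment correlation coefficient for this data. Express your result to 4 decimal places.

-0.9652

n = 4, Σx = 52.6, Σy = 239.2, Σx² = 824.28, Σy² = 15985.8, Σxy = 2689.74
nΣxy − ΣxΣy = 10758.96 − 12581.92 = -1822.96
nΣx² − (Σx)² = 3297.12 − 2766.76 = 530.36; nΣy² − (Σy)² = 63943.2 − 57216.64 = 6726.56
r = -1822.96 / √(530.36 × 6726.56) = -1822.96 / 1888.7822 ≈ -0.9652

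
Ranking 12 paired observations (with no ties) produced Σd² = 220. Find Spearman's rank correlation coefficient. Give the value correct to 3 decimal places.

0.231

ρ = 1 − 6Σd² / [n(n²−1)] = 1 − 6×220 / (12×143)
  = 1 − 1320/1716 = 1 − 0.7692 ≈ 0.231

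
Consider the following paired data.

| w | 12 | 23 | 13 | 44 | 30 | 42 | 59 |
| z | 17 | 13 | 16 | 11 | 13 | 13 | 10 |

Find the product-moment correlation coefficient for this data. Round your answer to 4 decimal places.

-0.9264

n = 7, Σw = 223, Σz = 93, Σw² = 8923, Σz² = 1273, Σwz = 2721
nΣwz − ΣwΣz = 19047 − 20739 = -1692
nΣw² − (Σw)² = 62461 − 49729 = 12732; nΣz² − (Σz)² = 8911 − 8649 = 262
r = -1692 / √(12732 × 262) = -1692 / 1826.4129 ≈ -0.9264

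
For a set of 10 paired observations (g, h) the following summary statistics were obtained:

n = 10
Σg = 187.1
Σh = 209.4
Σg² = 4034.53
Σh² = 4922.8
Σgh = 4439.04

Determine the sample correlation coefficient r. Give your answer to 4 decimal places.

0.9725

r = (nΣgh − ΣgΣh) / √[(nΣg² − (Σg)²)(nΣh² − (Σh)²)]
Numerator: 10×4439.04 − 187.1×209.4 = 5211.66
Denominator: √[(40345.3 − 35006.41)(49228 − 43848.36)] = √[5338.89 × 5379.64] = 5359.2263
r = 5211.66 / 5359.2263 ≈ 0.9725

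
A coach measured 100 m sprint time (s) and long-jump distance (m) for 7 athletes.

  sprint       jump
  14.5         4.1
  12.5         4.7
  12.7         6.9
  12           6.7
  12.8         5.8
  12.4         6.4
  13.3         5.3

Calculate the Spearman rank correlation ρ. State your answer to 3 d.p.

Rank sprint: 7, 3, 4, 1, 5, 2, 6
Rank jump: 1, 2, 7, 6, 4, 5, 3
d = rank(sprint) − rank(jump): 6, 1, -3, -5, 1, -3, 3; Σd² = 90
ρ = 1 − 6Σd² / [n(n²−1)] = 1 − 6×90 / (7×48) = 1 − 540/336 ≈ -0.607

-0.607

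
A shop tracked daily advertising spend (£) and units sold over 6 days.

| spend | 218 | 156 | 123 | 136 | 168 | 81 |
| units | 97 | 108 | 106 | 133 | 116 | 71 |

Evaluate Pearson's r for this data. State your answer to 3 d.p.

0.337

n = 6, Σx = 882, Σy = 631, Σx² = 140270, Σy² = 68495, Σxy = 94359
nΣxy − ΣxΣy = 566154 − 556542 = 9612
nΣx² − (Σx)² = 841620 − 777924 = 63696; nΣy² − (Σy)² = 410970 − 398161 = 12809
r = 9612 / √(63696 × 12809) = 9612 / 28563.6493 ≈ 0.337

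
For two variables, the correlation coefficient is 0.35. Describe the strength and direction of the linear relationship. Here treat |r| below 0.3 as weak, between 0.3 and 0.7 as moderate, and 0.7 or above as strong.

moderate positive

r = 0.35 > 0 so the relationship is positive.
|r| = 0.35, which falls in the moderate range.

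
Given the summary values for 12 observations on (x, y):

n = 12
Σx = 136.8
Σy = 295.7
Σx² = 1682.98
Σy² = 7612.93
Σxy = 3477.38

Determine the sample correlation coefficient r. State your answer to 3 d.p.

0.530

r = (nΣxy − ΣxΣy) / √[(nΣx² − (Σx)²)(nΣy² − (Σy)²)]
Numerator: 12×3477.38 − 136.8×295.7 = 1276.8
Denominator: √[(20195.76 − 18714.24)(91355.16 − 87438.49)] = √[1481.52 × 3916.67] = 2408.8638
r = 1276.8 / 2408.8638 ≈ 0.530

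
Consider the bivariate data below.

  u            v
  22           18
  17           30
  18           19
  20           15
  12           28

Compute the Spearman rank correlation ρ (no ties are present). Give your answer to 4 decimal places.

-0.8000

Rank u: 5, 2, 3, 4, 1
Rank v: 2, 5, 3, 1, 4
d = rank(u) − rank(v): 3, -3, 0, 3, -3; Σd² = 36
ρ = 1 − 6Σd² / [n(n²−1)] = 1 − 6×36 / (5×24) = 1 − 216/120 ≈ -0.8000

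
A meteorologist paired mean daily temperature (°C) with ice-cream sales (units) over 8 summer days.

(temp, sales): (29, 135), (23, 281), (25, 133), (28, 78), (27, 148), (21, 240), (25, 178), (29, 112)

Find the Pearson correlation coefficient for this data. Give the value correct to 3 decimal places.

n = 8, Σx = 207, Σy = 1305, Σx² = 5415, Σy² = 244691, Σxy = 32621
nΣxy − ΣxΣy = 260968 − 270135 = -9167
nΣx² − (Σx)² = 43320 − 42849 = 471; nΣy² − (Σy)² = 1957528 − 1703025 = 254503
r = -9167 / √(471 × 254503) = -9167 / 10948.5576 ≈ -0.837

-0.837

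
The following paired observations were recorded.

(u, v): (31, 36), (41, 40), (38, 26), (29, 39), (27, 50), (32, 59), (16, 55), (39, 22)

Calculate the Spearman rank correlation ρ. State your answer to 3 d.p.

Rank u: 4, 8, 6, 3, 2, 5, 1, 7
Rank v: 3, 5, 2, 4, 6, 8, 7, 1
d = rank(u) − rank(v): 1, 3, 4, -1, -4, -3, -6, 6; Σd² = 124
ρ = 1 − 6Σd² / [n(n²−1)] = 1 − 6×124 / (8×63) = 1 − 744/504 ≈ -0.476

-0.476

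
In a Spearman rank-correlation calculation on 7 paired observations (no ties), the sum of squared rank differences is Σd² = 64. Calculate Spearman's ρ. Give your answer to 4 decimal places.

-0.1429

ρ = 1 − 6Σd² / [n(n²−1)] = 1 − 6×64 / (7×48)
  = 1 − 384/336 = 1 − 1.14286 ≈ -0.1429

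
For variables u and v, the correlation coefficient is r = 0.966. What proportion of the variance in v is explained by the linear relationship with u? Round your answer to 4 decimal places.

r² = (0.966)² = 0.9332

0.9332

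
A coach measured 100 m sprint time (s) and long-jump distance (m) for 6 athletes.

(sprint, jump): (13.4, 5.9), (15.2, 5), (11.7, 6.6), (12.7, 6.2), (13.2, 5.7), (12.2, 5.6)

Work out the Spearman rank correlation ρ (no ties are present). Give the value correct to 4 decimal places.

Rank sprint: 5, 6, 1, 3, 4, 2
Rank jump: 4, 1, 6, 5, 3, 2
d = rank(sprint) − rank(jump): 1, 5, -5, -2, 1, 0; Σd² = 56
ρ = 1 − 6Σd² / [n(n²−1)] = 1 − 6×56 / (6×35) = 1 − 336/210 ≈ -0.6000

-0.6000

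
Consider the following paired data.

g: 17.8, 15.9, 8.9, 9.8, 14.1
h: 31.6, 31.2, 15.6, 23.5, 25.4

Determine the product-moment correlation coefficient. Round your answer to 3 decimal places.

n = 5, Σg = 66.5, Σh = 127.3, Σg² = 943.71, Σh² = 3412.77, Σgh = 1785.84
nΣgh − ΣgΣh = 8929.2 − 8465.45 = 463.75
nΣg² − (Σg)² = 4718.55 − 4422.25 = 296.3; nΣh² − (Σh)² = 17063.85 − 16205.29 = 858.56
r = 463.75 / √(296.3 × 858.56) = 463.75 / 504.3722 ≈ 0.919

0.919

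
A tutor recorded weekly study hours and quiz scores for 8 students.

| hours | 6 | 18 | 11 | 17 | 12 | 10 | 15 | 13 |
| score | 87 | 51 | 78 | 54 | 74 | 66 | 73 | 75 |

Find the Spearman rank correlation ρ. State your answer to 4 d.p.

-0.7381

Rank hours: 1, 8, 3, 7, 4, 2, 6, 5
Rank score: 8, 1, 7, 2, 5, 3, 4, 6
d = rank(hours) − rank(score): -7, 7, -4, 5, -1, -1, 2, -1; Σd² = 146
ρ = 1 − 6Σd² / [n(n²−1)] = 1 − 6×146 / (8×63) = 1 − 876/504 ≈ -0.7381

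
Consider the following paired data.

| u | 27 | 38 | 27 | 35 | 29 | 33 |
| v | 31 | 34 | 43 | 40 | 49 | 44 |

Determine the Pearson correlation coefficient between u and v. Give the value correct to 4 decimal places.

-0.1877

n = 6, Σu = 189, Σv = 241, Σu² = 6057, Σv² = 9903, Σuv = 7563
nΣuv − ΣuΣv = 45378 − 45549 = -171
nΣu² − (Σu)² = 36342 − 35721 = 621; nΣv² − (Σv)² = 59418 − 58081 = 1337
r = -171 / √(621 × 1337) = -171 / 911.1954 ≈ -0.1877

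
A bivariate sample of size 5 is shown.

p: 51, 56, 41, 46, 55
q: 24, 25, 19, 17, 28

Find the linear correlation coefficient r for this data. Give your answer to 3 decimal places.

0.860

n = 5, Σp = 249, Σq = 113, Σp² = 12559, Σq² = 2635, Σpq = 5725
nΣpq − ΣpΣq = 28625 − 28137 = 488
nΣp² − (Σp)² = 62795 − 62001 = 794; nΣq² − (Σq)² = 13175 − 12769 = 406
r = 488 / √(794 × 406) = 488 / 567.7711 ≈ 0.860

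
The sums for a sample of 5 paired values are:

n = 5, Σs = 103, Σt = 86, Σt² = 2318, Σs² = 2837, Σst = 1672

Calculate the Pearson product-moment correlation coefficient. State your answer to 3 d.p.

-0.129

r = (nΣst − ΣsΣt) / √[(nΣs² − (Σs)²)(nΣt² − (Σt)²)]
Numerator: 5×1672 − 103×86 = -498
Denominator: √[(14185 − 10609)(11590 − 7396)] = √[3576 × 4194] = 3872.6921
r = -498 / 3872.6921 ≈ -0.129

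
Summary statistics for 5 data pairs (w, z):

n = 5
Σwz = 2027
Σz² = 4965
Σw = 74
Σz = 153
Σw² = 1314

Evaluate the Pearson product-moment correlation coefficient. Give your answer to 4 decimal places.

-0.9537

r = (nΣwz − ΣwΣz) / √[(nΣw² − (Σw)²)(nΣz² − (Σz)²)]
Numerator: 5×2027 − 74×153 = -1187
Denominator: √[(6570 − 5476)(24825 − 23409)] = √[1094 × 1416] = 1244.6301
r = -1187 / 1244.6301 ≈ -0.9537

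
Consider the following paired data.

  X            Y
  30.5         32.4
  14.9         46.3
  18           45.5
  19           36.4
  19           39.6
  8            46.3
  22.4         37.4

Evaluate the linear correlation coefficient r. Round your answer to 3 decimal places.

n = 7, ΣX = 131.8, ΣY = 283.9, ΣX² = 2764.02, ΣY² = 11699.27, ΣXY = 5149.23
nΣXY − ΣXΣY = 36044.61 − 37418.02 = -1373.41
nΣX² − (ΣX)² = 19348.14 − 17371.24 = 1976.9; nΣY² − (ΣY)² = 81894.89 − 80599.21 = 1295.68
r = -1373.41 / √(1976.9 × 1295.68) = -1373.41 / 1600.4467 ≈ -0.858

-0.858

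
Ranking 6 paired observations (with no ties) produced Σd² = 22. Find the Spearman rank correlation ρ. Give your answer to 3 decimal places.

ρ = 1 − 6Σd² / [n(n²−1)] = 1 − 6×22 / (6×35)
  = 1 − 132/210 = 1 − 0.6286 ≈ 0.371

0.371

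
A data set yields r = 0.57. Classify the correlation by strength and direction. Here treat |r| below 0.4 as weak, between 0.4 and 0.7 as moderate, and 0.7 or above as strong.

moderate positive

r = 0.57 > 0 so the relationship is positive.
|r| = 0.57, which falls in the moderate range.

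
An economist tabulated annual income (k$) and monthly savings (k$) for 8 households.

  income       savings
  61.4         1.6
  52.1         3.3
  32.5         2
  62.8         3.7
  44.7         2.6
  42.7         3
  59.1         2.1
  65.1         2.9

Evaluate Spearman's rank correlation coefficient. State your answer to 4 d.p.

0.2143

Rank income: 6, 4, 1, 7, 3, 2, 5, 8
Rank savings: 1, 7, 2, 8, 4, 6, 3, 5
d = rank(income) − rank(savings): 5, -3, -1, -1, -1, -4, 2, 3; Σd² = 66
ρ = 1 − 6Σd² / [n(n²−1)] = 1 − 6×66 / (8×63) = 1 − 396/504 ≈ 0.2143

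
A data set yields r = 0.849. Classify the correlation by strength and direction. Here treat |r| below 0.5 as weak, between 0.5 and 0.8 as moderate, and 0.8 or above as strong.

strong positive

r = 0.849 > 0 so the relationship is positive.
|r| = 0.849, which falls in the strong range.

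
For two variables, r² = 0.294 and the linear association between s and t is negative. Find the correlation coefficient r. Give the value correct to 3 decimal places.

-0.542

|r| = √0.294 = 0.542
The association is negative, so r = −0.542.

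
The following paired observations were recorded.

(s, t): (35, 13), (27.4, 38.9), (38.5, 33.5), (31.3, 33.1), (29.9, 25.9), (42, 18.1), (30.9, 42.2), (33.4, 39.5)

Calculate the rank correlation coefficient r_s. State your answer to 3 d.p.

-0.429

Rank s: 6, 1, 7, 4, 2, 8, 3, 5
Rank t: 1, 6, 5, 4, 3, 2, 8, 7
d = rank(s) − rank(t): 5, -5, 2, 0, -1, 6, -5, -2; Σd² = 120
ρ = 1 − 6Σd² / [n(n²−1)] = 1 − 6×120 / (8×63) = 1 − 720/504 ≈ -0.429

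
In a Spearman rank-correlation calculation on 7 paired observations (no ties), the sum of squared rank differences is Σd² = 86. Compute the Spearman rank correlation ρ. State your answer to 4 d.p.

ρ = 1 − 6Σd² / [n(n²−1)] = 1 − 6×86 / (7×48)
  = 1 − 516/336 = 1 − 1.53571 ≈ -0.5357

-0.5357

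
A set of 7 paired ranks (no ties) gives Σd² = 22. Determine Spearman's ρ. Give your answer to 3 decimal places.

0.607

ρ = 1 − 6Σd² / [n(n²−1)] = 1 − 6×22 / (7×48)
  = 1 − 132/336 = 1 − 0.3929 ≈ 0.607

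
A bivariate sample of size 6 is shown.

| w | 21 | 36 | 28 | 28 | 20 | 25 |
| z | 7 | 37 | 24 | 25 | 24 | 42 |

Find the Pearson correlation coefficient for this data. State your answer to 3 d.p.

n = 6, Σw = 158, Σz = 159, Σw² = 4330, Σz² = 4959, Σwz = 4381
nΣwz − ΣwΣz = 26286 − 25122 = 1164
nΣw² − (Σw)² = 25980 − 24964 = 1016; nΣz² − (Σz)² = 29754 − 25281 = 4473
r = 1164 / √(1016 × 4473) = 1164 / 2131.7992 ≈ 0.546

0.546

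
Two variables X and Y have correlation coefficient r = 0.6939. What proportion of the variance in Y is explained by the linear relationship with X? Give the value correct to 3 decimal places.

0.481

r² = (0.6939)² = 0.481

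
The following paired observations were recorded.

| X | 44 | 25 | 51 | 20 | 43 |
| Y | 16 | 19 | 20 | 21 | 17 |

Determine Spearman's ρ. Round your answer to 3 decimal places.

Rank X: 4, 2, 5, 1, 3
Rank Y: 1, 3, 4, 5, 2
d = rank(X) − rank(Y): 3, -1, 1, -4, 1; Σd² = 28
ρ = 1 − 6Σd² / [n(n²−1)] = 1 − 6×28 / (5×24) = 1 − 168/120 ≈ -0.400

-0.400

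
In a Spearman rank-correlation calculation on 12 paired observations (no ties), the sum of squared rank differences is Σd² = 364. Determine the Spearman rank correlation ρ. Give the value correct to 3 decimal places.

-0.273

ρ = 1 − 6Σd² / [n(n²−1)] = 1 − 6×364 / (12×143)
  = 1 − 2184/1716 = 1 − 1.2727 ≈ -0.273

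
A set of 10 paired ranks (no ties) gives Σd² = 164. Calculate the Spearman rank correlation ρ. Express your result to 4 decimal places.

ρ = 1 − 6Σd² / [n(n²−1)] = 1 − 6×164 / (10×99)
  = 1 − 984/990 = 1 − 0.99394 ≈ 0.0061

0.0061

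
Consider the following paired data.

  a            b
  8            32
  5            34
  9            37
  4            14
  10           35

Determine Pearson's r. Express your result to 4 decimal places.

n = 5, Σa = 36, Σb = 152, Σa² = 286, Σb² = 4970, Σab = 1165
nΣab − ΣaΣb = 5825 − 5472 = 353
nΣa² − (Σa)² = 1430 − 1296 = 134; nΣb² − (Σb)² = 24850 − 23104 = 1746
r = 353 / √(134 × 1746) = 353 / 483.6983 ≈ 0.7298

0.7298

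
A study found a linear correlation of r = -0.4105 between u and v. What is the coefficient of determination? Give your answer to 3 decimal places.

0.169

r² = (-0.4105)² = 0.169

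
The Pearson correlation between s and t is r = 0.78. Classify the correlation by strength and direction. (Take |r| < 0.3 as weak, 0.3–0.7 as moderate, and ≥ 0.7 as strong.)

strong positive

r = 0.78 > 0 so the relationship is positive.
|r| = 0.78, which falls in the strong range.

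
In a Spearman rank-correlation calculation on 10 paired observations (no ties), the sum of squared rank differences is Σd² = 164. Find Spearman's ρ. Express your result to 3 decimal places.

0.006

ρ = 1 − 6Σd² / [n(n²−1)] = 1 − 6×164 / (10×99)
  = 1 − 984/990 = 1 − 0.9939 ≈ 0.006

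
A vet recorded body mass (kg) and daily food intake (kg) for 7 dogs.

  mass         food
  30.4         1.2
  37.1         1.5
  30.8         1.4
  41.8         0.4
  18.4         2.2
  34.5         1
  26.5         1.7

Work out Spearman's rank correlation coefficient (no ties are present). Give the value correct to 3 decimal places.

Rank mass: 3, 6, 4, 7, 1, 5, 2
Rank food: 3, 5, 4, 1, 7, 2, 6
d = rank(mass) − rank(food): 0, 1, 0, 6, -6, 3, -4; Σd² = 98
ρ = 1 − 6Σd² / [n(n²−1)] = 1 − 6×98 / (7×48) = 1 − 588/336 ≈ -0.750

-0.750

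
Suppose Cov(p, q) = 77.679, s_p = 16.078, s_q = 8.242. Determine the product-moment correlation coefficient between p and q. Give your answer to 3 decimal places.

0.586

r = Cov(p,q) / (s_p · s_q) = 77.679 / (16.078 × 8.242)
  = 77.679 / 132.5149 ≈ 0.586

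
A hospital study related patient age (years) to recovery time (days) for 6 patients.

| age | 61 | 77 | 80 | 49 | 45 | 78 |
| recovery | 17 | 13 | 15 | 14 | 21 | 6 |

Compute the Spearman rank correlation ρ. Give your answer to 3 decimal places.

Rank age: 3, 4, 6, 2, 1, 5
Rank recovery: 5, 2, 4, 3, 6, 1
d = rank(age) − rank(recovery): -2, 2, 2, -1, -5, 4; Σd² = 54
ρ = 1 − 6Σd² / [n(n²−1)] = 1 − 6×54 / (6×35) = 1 − 324/210 ≈ -0.543

-0.543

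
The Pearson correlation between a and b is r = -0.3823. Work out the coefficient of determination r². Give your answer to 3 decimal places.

r² = (-0.3823)² = 0.146

0.146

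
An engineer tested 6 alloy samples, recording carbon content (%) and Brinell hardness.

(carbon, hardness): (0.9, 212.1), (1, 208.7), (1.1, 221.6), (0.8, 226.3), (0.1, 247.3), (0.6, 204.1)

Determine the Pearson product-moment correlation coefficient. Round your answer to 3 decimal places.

n = 6, Σx = 4.5, Σy = 1320.1, Σx² = 4.03, Σy² = 291674.45, Σxy = 971.58
nΣxy − ΣxΣy = 5829.48 − 5940.45 = -110.97
nΣx² − (Σx)² = 24.18 − 20.25 = 3.93; nΣy² − (Σy)² = 1750046.7 − 1742664.01 = 7382.69
r = -110.97 / √(3.93 × 7382.69) = -110.97 / 170.3349 ≈ -0.651

-0.651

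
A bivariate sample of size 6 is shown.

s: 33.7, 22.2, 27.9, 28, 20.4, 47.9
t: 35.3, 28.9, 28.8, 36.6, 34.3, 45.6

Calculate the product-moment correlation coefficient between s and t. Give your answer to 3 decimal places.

n = 6, Σs = 180.1, Σt = 209.5, Σs² = 5901.51, Σt² = 7506.15, Σst = 6543.47
nΣst − ΣsΣt = 39260.82 − 37730.95 = 1529.87
nΣs² − (Σs)² = 35409.06 − 32436.01 = 2973.05; nΣt² − (Σt)² = 45036.9 − 43890.25 = 1146.65
r = 1529.87 / √(2973.05 × 1146.65) = 1529.87 / 1846.3607 ≈ 0.829

0.829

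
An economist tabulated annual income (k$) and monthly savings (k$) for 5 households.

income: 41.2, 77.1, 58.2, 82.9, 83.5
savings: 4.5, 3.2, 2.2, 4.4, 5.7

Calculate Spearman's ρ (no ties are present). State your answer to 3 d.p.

Rank income: 1, 3, 2, 4, 5
Rank savings: 4, 2, 1, 3, 5
d = rank(income) − rank(savings): -3, 1, 1, 1, 0; Σd² = 12
ρ = 1 − 6Σd² / [n(n²−1)] = 1 − 6×12 / (5×24) = 1 − 72/120 ≈ 0.400

0.400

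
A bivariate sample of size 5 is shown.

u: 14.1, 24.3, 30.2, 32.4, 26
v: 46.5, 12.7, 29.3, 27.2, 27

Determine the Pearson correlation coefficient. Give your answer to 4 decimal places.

-0.5633

n = 5, Σu = 127, Σv = 142.7, Σu² = 3427.1, Σv² = 4650.87, Σuv = 3432.4
nΣuv − ΣuΣv = 17162 − 18122.9 = -960.9
nΣu² − (Σu)² = 17135.5 − 16129 = 1006.5; nΣv² − (Σv)² = 23254.35 − 20363.29 = 2891.06
r = -960.9 / √(1006.5 × 2891.06) = -960.9 / 1705.8288 ≈ -0.5633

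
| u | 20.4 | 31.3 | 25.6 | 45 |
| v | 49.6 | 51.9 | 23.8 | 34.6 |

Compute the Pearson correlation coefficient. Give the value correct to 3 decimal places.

n = 4, Σu = 122.3, Σv = 159.9, Σu² = 4076.21, Σv² = 6917.37, Σuv = 4802.59
nΣuv − ΣuΣv = 19210.36 − 19555.77 = -345.41
nΣu² − (Σu)² = 16304.84 − 14957.29 = 1347.55; nΣv² − (Σv)² = 27669.48 − 25568.01 = 2101.47
r = -345.41 / √(1347.55 × 2101.47) = -345.41 / 1682.8060 ≈ -0.205

-0.205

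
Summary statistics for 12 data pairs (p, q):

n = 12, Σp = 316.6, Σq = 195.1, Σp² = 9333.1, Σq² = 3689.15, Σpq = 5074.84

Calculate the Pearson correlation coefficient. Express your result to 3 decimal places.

-0.102

r = (nΣpq − ΣpΣq) / √[(nΣp² − (Σp)²)(nΣq² − (Σq)²)]
Numerator: 12×5074.84 − 316.6×195.1 = -870.58
Denominator: √[(111997.2 − 100235.56)(44269.8 − 38064.01)] = √[11761.64 × 6205.79] = 8543.4342
r = -870.58 / 8543.4342 ≈ -0.102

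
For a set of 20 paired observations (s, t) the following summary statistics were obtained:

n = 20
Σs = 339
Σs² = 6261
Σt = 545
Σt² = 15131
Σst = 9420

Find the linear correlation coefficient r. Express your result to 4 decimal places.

r = (nΣst − ΣsΣt) / √[(nΣs² − (Σs)²)(nΣt² − (Σt)²)]
Numerator: 20×9420 − 339×545 = 3645
Denominator: √[(125220 − 114921)(302620 − 297025)] = √[10299 × 5595] = 7590.9752
r = 3645 / 7590.9752 ≈ 0.4802

0.4802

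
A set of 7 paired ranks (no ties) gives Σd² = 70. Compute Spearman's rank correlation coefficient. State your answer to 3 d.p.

-0.250

ρ = 1 − 6Σd² / [n(n²−1)] = 1 − 6×70 / (7×48)
  = 1 − 420/336 = 1 − 1.2500 ≈ -0.250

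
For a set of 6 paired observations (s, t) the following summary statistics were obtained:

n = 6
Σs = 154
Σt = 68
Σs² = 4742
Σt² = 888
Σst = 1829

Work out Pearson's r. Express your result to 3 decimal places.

0.275

r = (nΣst − ΣsΣt) / √[(nΣs² − (Σs)²)(nΣt² − (Σt)²)]
Numerator: 6×1829 − 154×68 = 502
Denominator: √[(28452 − 23716)(5328 − 4624)] = √[4736 × 704] = 1825.9639
r = 502 / 1825.9639 ≈ 0.275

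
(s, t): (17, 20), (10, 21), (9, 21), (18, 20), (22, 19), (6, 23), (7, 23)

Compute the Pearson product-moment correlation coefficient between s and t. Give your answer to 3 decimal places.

n = 7, Σs = 89, Σt = 147, Σs² = 1363, Σt² = 3101, Σst = 1816
nΣst − ΣsΣt = 12712 − 13083 = -371
nΣs² − (Σs)² = 9541 − 7921 = 1620; nΣt² − (Σt)² = 21707 − 21609 = 98
r = -371 / √(1620 × 98) = -371 / 398.4470 ≈ -0.931

-0.931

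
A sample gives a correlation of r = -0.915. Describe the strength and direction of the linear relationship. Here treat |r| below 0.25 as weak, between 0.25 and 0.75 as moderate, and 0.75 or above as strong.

r = -0.915 < 0 so the relationship is negative.
|r| = 0.915, which falls in the strong range.

strong negative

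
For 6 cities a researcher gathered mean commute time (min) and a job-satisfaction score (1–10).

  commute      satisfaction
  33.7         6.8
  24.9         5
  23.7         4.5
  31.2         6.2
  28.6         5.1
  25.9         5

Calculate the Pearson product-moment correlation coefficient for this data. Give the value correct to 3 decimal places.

n = 6, Σx = 168, Σy = 32.6, Σx² = 4779.6, Σy² = 180.94, Σxy = 929.11
nΣxy − ΣxΣy = 5574.66 − 5476.8 = 97.86
nΣx² − (Σx)² = 28677.6 − 28224 = 453.6; nΣy² − (Σy)² = 1085.64 − 1062.76 = 22.88
r = 97.86 / √(453.6 × 22.88) = 97.86 / 101.8743 ≈ 0.961

0.961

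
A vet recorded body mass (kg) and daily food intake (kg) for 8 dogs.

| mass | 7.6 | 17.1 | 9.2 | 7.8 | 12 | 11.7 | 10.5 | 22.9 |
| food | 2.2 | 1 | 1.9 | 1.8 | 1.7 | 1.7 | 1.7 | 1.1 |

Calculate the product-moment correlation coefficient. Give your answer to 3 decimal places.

-0.897

n = 8, Σx = 98.8, Σy = 13.1, Σx² = 1411.2, Σy² = 22.57, Σxy = 148.67
nΣxy − ΣxΣy = 1189.36 − 1294.28 = -104.92
nΣx² − (Σx)² = 11289.6 − 9761.44 = 1528.16; nΣy² − (Σy)² = 180.56 − 171.61 = 8.95
r = -104.92 / √(1528.16 × 8.95) = -104.92 / 116.9488 ≈ -0.897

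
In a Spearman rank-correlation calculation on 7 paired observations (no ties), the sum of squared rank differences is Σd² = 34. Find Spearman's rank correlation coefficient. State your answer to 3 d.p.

ρ = 1 − 6Σd² / [n(n²−1)] = 1 − 6×34 / (7×48)
  = 1 − 204/336 = 1 − 0.6071 ≈ 0.393

0.393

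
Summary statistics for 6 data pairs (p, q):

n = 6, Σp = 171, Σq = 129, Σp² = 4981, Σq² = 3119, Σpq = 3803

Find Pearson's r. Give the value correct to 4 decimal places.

r = (nΣpq − ΣpΣq) / √[(nΣp² − (Σp)²)(nΣq² − (Σq)²)]
Numerator: 6×3803 − 171×129 = 759
Denominator: √[(29886 − 29241)(18714 − 16641)] = √[645 × 2073] = 1156.3239
r = 759 / 1156.3239 ≈ 0.6564

0.6564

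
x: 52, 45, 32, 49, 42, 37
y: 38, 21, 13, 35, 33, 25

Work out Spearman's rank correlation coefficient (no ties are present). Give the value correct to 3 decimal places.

Rank x: 6, 4, 1, 5, 3, 2
Rank y: 6, 2, 1, 5, 4, 3
d = rank(x) − rank(y): 0, 2, 0, 0, -1, -1; Σd² = 6
ρ = 1 − 6Σd² / [n(n²−1)] = 1 − 6×6 / (6×35) = 1 − 36/210 ≈ 0.829

0.829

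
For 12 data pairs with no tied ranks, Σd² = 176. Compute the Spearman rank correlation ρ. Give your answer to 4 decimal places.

ρ = 1 − 6Σd² / [n(n²−1)] = 1 − 6×176 / (12×143)
  = 1 − 1056/1716 = 1 − 0.61538 ≈ 0.3846

0.3846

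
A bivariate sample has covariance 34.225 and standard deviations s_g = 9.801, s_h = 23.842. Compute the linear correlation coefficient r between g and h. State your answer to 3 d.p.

r = Cov(g,h) / (s_g · s_h) = 34.225 / (9.801 × 23.842)
  = 34.225 / 233.6754 ≈ 0.146

0.146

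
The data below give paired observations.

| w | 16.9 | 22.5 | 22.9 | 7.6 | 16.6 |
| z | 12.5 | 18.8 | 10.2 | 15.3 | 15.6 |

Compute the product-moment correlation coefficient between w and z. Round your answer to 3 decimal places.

n = 5, Σw = 86.5, Σz = 72.4, Σw² = 1649.59, Σz² = 1091.18, Σwz = 1243.07
nΣwz − ΣwΣz = 6215.35 − 6262.6 = -47.25
nΣw² − (Σw)² = 8247.95 − 7482.25 = 765.7; nΣz² − (Σz)² = 5455.9 − 5241.76 = 214.14
r = -47.25 / √(765.7 × 214.14) = -47.25 / 404.9284 ≈ -0.117

-0.117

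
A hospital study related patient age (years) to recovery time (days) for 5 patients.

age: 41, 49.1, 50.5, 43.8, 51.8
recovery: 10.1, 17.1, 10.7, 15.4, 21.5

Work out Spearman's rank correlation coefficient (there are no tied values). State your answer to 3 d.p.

Rank age: 1, 3, 4, 2, 5
Rank recovery: 1, 4, 2, 3, 5
d = rank(age) − rank(recovery): 0, -1, 2, -1, 0; Σd² = 6
ρ = 1 − 6Σd² / [n(n²−1)] = 1 − 6×6 / (5×24) = 1 − 36/120 ≈ 0.700

0.700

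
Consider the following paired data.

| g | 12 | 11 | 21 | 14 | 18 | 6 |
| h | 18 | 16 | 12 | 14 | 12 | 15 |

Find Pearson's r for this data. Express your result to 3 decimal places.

n = 6, Σg = 82, Σh = 87, Σg² = 1262, Σh² = 1289, Σgh = 1146
nΣgh − ΣgΣh = 6876 − 7134 = -258
nΣg² − (Σg)² = 7572 − 6724 = 848; nΣh² − (Σh)² = 7734 − 7569 = 165
r = -258 / √(848 × 165) = -258 / 374.0588 ≈ -0.690

-0.690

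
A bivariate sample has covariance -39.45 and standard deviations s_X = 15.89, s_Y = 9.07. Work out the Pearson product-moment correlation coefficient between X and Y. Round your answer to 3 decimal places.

r = Cov(X,Y) / (s_X · s_Y) = -39.45 / (15.89 × 9.07)
  = -39.45 / 144.1223 ≈ -0.274

-0.274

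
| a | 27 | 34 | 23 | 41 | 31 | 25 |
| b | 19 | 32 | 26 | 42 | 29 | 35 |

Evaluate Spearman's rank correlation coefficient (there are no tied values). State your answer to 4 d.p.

0.5429

Rank a: 3, 5, 1, 6, 4, 2
Rank b: 1, 4, 2, 6, 3, 5
d = rank(a) − rank(b): 2, 1, -1, 0, 1, -3; Σd² = 16
ρ = 1 − 6Σd² / [n(n²−1)] = 1 − 6×16 / (6×35) = 1 − 96/210 ≈ 0.5429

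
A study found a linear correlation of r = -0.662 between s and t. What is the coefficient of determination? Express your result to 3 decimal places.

0.438

r² = (-0.662)² = 0.438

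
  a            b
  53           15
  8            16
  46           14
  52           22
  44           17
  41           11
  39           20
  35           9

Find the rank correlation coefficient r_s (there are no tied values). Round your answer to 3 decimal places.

0.238

Rank a: 8, 1, 6, 7, 5, 4, 3, 2
Rank b: 4, 5, 3, 8, 6, 2, 7, 1
d = rank(a) − rank(b): 4, -4, 3, -1, -1, 2, -4, 1; Σd² = 64
ρ = 1 − 6Σd² / [n(n²−1)] = 1 − 6×64 / (8×63) = 1 − 384/504 ≈ 0.238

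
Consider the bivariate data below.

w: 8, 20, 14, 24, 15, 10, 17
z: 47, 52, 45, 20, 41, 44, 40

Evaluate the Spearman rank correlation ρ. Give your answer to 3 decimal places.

Rank w: 1, 6, 3, 7, 4, 2, 5
Rank z: 6, 7, 5, 1, 3, 4, 2
d = rank(w) − rank(z): -5, -1, -2, 6, 1, -2, 3; Σd² = 80
ρ = 1 − 6Σd² / [n(n²−1)] = 1 − 6×80 / (7×48) = 1 − 480/336 ≈ -0.429

-0.429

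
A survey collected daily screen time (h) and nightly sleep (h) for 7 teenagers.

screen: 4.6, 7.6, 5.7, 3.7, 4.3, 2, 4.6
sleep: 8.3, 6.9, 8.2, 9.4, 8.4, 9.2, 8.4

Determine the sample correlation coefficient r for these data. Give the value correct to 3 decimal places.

-0.918

n = 7, Σx = 32.5, Σy = 58.8, Σx² = 168.75, Σy² = 497.86, Σxy = 265.3
nΣxy − ΣxΣy = 1857.1 − 1911 = -53.9
nΣx² − (Σx)² = 1181.25 − 1056.25 = 125; nΣy² − (Σy)² = 3485.02 − 3457.44 = 27.58
r = -53.9 / √(125 × 27.58) = -53.9 / 58.7154 ≈ -0.918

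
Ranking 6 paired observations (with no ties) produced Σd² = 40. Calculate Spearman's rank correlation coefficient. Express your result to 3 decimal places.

ρ = 1 − 6Σd² / [n(n²−1)] = 1 − 6×40 / (6×35)
  = 1 − 240/210 = 1 − 1.1429 ≈ -0.143

-0.143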